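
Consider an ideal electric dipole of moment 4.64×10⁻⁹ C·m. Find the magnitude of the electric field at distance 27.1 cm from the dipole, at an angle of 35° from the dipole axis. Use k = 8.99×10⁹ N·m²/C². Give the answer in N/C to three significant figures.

E ≈ 3640 N/C

At angle θ the dipole field magnitude is E = (kp/r³)·√(1 + 3cos²θ).
kp/r³ = (8.99×10⁹)(4.64×10⁻⁹) / (0.271)³ = 2096 N/C.
√(1 + 3cos²35°) = √(1 + 3·0.6710) = √3.0130 ≈ 1.7358.
E ≈ 2096 × 1.736 = 3638 N/C.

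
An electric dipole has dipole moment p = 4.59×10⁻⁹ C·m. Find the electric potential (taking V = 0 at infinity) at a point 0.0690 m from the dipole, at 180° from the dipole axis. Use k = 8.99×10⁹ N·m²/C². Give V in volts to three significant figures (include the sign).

The dipole potential is V = kp cosθ / r².
V = (8.99×10⁹)(4.59×10⁻⁹)·cos180° / (0.0690)² = -8667 V.

V ≈ -8670 V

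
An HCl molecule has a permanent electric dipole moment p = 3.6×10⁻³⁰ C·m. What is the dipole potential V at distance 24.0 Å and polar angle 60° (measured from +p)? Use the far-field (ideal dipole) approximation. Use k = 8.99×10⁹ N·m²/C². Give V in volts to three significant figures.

The dipole potential is V = kp cosθ / r².
V = (8.99×10⁹)(3.60×10⁻³⁰)·cos60° / (2.40×10⁻⁹)² = 0.002809 V.

V ≈ 0.00281 V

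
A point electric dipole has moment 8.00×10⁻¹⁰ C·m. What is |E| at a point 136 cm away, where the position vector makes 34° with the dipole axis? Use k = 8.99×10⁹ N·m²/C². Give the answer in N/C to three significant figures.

E ≈ 5.00 N/C

At angle θ the dipole field magnitude is E = (kp/r³)·√(1 + 3cos²θ).
kp/r³ = (8.99×10⁹)(8.00×10⁻¹⁰) / (1.36)³ = 2.859 N/C.
√(1 + 3cos²34°) = √(1 + 3·0.6873) = √3.0619 ≈ 1.7498.
E ≈ 2.859 × 1.750 = 5.003 N/C.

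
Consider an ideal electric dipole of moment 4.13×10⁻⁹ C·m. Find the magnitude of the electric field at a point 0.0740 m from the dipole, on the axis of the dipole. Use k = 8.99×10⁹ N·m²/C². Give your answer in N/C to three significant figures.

E ≈ 1.83×10⁵ N/C

On the dipole axis E = 2kp/r³.
E = 2·(8.99×10⁹)(4.13×10⁻⁹) / (0.0740)³ = 1.833×10⁵ N/C.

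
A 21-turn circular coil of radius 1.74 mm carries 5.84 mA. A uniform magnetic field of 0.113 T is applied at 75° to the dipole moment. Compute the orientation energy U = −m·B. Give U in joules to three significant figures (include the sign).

U ≈ -3.41×10⁻⁸ J

m = NIA = NIπa² = 21·(0.00584)·π·(0.00174)² = 1.166×10⁻⁶ A·m².
U = −m·B = −mB cosθ.
U = −(1.166×10⁻⁶)(0.113)·cos75° = -3.410×10⁻⁸ J.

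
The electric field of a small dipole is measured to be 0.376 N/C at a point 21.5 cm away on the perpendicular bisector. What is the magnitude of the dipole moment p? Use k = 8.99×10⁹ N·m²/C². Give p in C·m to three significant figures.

p ≈ 4.16×10⁻¹³ C·m

In the equatorial plane E = kp/r³, so p = Er³/(k).
p = (0.376)·(0.215)³ / (8.99×10⁹) = 4.157×10⁻¹³ C·m.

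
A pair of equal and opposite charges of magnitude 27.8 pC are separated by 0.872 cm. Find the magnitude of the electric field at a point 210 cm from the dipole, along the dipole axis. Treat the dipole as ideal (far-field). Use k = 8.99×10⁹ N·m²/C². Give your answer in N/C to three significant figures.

E ≈ 4.71×10⁻⁴ N/C

Dipole moment p = qd = (2.78×10⁻¹¹ C)(0.00872 m) = 2.424×10⁻¹³ C·m.
On the dipole axis E = 2kp/r³.
E = 2·(8.99×10⁹)(2.424×10⁻¹³) / (2.10)³ = 4.706×10⁻⁴ N/C.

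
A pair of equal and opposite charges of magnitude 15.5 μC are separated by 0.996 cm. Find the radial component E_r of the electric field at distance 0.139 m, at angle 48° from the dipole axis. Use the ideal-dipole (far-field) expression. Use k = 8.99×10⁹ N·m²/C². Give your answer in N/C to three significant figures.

Dipole moment p = qd = (1.55×10⁻⁵ C)(0.00996 m) = 1.544×10⁻⁷ C·m.
For a dipole, E_r = (2kp cosθ)/r³.
kp/r³ = (8.99×10⁹)(1.544×10⁻⁷)/(0.139)³ = 5.168×10⁵ N/C.
E_r = 2·5.168×10⁵·cos48° = 6.917×10⁵ N/C.

E_r ≈ 6.92×10⁵ N/C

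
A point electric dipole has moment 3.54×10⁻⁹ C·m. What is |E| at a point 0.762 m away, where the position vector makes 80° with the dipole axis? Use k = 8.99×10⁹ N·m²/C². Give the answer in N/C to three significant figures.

E ≈ 75.1 N/C

At angle θ the dipole field magnitude is E = (kp/r³)·√(1 + 3cos²θ).
kp/r³ = (8.99×10⁹)(3.54×10⁻⁹) / (0.762)³ = 71.93 N/C.
√(1 + 3cos²80°) = √(1 + 3·0.0302) = √1.0905 ≈ 1.0443.
E ≈ 71.93 × 1.044 = 75.11 N/C.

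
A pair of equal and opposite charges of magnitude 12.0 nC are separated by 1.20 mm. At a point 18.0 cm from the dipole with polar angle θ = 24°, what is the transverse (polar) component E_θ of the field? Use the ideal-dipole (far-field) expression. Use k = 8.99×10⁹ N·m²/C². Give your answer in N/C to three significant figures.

Dipole moment p = qd = (1.20×10⁻⁸ C)(0.00120 m) = 1.44×10⁻¹¹ C·m.
For a dipole, E_θ = (kp sinθ)/r³.
kp/r³ = (8.99×10⁹)(1.44×10⁻¹¹)/(0.180)³ = 22.20 N/C.
E_θ = 22.20·sin24° = 9.029 N/C.

E_θ ≈ 9.03 N/C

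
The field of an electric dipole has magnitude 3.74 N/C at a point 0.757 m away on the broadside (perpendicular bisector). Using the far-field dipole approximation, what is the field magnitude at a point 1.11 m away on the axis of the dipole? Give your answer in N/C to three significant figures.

E ≈ 2.37 N/C

Dipole fields scale as 1/r³ in the far field.
The axial field is twice the equatorial field at the same r, so the geometry factor is 2/1.
E₂ = E₁ · (2/1) · (r₁/r₂)³ = 3.74 · 2 · (0.757/1.11)³.
(r₁/r₂)³ = (0.682)³ = 0.3172.
E₂ ≈ 2.373 N/C.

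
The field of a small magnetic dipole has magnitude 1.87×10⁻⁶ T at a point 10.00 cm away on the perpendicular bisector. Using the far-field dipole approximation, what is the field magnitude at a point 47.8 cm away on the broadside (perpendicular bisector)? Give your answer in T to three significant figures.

Dipole fields scale as 1/r³ in the far field; the geometry is the same at both points.
B₂ = B₁ · (r₁/r₂)³ = 1.87×10⁻⁶ · (10.00/47.8)³.
(r₁/r₂)³ = (0.2092)³ = 0.009156.
B₂ ≈ 1.712×10⁻⁸ T.

B ≈ 1.71×10⁻⁸ T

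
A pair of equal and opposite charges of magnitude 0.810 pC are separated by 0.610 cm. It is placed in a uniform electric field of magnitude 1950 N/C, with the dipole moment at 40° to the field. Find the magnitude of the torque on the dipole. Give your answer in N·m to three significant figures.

Dipole moment p = qd = (8.10×10⁻¹³ C)(0.00610 m) = 4.941×10⁻¹⁵ C·m.
Torque on an electric dipole: τ = pE sinθ.
τ = (4.941×10⁻¹⁵)(1950)·sin40° = 6.193×10⁻¹² N·m.

τ ≈ 6.19×10⁻¹² N·m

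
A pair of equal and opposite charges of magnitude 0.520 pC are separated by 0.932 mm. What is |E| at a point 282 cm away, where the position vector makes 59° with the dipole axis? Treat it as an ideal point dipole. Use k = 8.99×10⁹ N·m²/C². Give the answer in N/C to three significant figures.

E ≈ 2.60×10⁻⁷ N/C

Dipole moment p = qd = (5.20×10⁻¹³ C)(9.32×10⁻⁴ m) = 4.846×10⁻¹⁶ C·m.
At angle θ the dipole field magnitude is E = (kp/r³)·√(1 + 3cos²θ).
kp/r³ = (8.99×10⁹)(4.846×10⁻¹⁶) / (2.82)³ = 1.943×10⁻⁷ N/C.
√(1 + 3cos²59°) = √(1 + 3·0.2653) = √1.7958 ≈ 1.3401.
E ≈ 1.943×10⁻⁷ × 1.340 = 2.603×10⁻⁷ N/C.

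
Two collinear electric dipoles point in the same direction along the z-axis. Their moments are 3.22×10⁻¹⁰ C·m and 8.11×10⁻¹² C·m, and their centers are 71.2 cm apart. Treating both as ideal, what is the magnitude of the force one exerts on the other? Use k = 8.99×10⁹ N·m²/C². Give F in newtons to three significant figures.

F ≈ 5.48×10⁻¹⁰ N

On-axis field of dipole 1 at distance r: E = 2kp₁/r³. Force on dipole 2 is F = p₂·dE/dr (gradient along axis).
dE/dr = −6kp₁/r⁴, so |F| = 6kp₁p₂/r⁴ (attractive for aligned moments).
F = 6(8.99×10⁹)(3.22×10⁻¹⁰)(8.11×10⁻¹²)/(0.712)⁴ = 5.481×10⁻¹⁰ N.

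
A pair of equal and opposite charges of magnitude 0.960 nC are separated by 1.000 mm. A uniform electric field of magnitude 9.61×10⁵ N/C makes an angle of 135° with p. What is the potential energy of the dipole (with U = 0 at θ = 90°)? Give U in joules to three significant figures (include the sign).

Dipole moment p = qd = (9.60×10⁻¹⁰ C)(0.00100 m) = 9.60×10⁻¹³ C·m.
U = −p·E = −pE cosθ.
U = −(9.60×10⁻¹³)(9.61×10⁵)·cos135° = 6.523×10⁻⁷ J.

U ≈ 6.52×10⁻⁷ J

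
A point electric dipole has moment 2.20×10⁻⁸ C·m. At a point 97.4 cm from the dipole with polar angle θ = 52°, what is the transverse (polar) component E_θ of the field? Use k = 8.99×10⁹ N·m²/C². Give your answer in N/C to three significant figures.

E_θ ≈ 169 N/C

For a dipole, E_θ = (kp sinθ)/r³.
kp/r³ = (8.99×10⁹)(2.20×10⁻⁸)/(0.974)³ = 214.0 N/C.
E_θ = 214.0·sin52° = 168.7 N/C.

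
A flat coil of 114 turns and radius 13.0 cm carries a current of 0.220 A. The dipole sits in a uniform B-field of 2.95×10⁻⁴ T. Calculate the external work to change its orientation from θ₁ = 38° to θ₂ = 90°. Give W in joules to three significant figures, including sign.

W ≈ 3.10×10⁻⁴ J

m = NIA = NIπa² = 114·(0.220)·π·(0.130)² = 1.332 A·m².
W_ext = ΔU = −mB cosθ₂ + mB cosθ₁ = mB(cosθ₁ − cosθ₂).
W = (1.332)(2.95×10⁻⁴)·(cos38° − cos90°) = (3.929×10⁻⁴)·(+0.7880) = 3.096×10⁻⁴ J.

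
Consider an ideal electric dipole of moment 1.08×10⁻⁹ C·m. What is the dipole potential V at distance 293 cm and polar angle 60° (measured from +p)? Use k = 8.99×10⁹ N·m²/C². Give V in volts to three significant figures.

The dipole potential is V = kp cosθ / r².
V = (8.99×10⁹)(1.08×10⁻⁹)·cos60° / (2.93)² = 0.5655 V.

V ≈ 0.565 V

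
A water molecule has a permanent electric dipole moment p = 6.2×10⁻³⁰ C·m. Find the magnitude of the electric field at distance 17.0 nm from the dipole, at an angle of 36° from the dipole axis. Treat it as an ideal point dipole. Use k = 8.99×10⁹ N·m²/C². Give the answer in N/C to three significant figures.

At angle θ the dipole field magnitude is E = (kp/r³)·√(1 + 3cos²θ).
kp/r³ = (8.99×10⁹)(6.20×10⁻³⁰) / (1.70×10⁻⁸)³ = 1.135×10⁴ N/C.
√(1 + 3cos²36°) = √(1 + 3·0.6545) = √2.9635 ≈ 1.7215.
E ≈ 1.135×10⁴ × 1.721 = 1.953×10⁴ N/C.

E ≈ 1.95×10⁴ N/C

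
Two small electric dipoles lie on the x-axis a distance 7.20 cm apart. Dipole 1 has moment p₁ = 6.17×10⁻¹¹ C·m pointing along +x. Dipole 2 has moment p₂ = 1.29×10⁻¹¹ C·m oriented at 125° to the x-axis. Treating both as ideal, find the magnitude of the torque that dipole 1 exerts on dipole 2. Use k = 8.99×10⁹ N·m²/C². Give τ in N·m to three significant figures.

τ ≈ 3.14×10⁻⁸ N·m

The second dipole sits on the axis of the first, so the field there is axial: E₁ = 2kp₁/r³ along +x.
E₁ = 2(8.99×10⁹)(6.17×10⁻¹¹)/(0.0720)³ = 2972 N/C.
Torque on the second dipole: τ = p₂ E₁ sinθ.
τ = (1.29×10⁻¹¹)(2972)·sin125° = 3.141×10⁻⁸ N·m.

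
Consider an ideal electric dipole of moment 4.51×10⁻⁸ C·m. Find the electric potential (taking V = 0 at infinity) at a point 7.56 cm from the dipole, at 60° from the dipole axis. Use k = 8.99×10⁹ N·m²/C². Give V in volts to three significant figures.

The dipole potential is V = kp cosθ / r².
V = (8.99×10⁹)(4.51×10⁻⁸)·cos60° / (0.0756)² = 3.547×10⁴ V.

V ≈ 3.55×10⁴ V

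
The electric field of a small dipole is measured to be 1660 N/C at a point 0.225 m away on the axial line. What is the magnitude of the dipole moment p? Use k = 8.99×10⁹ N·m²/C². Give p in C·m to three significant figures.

On axis E = 2kp/r³, so p = Er³/(2k).
p = (1660)·(0.225)³ / (2·8.99×10⁹) = 1.052×10⁻⁹ C·m.

p ≈ 1.05×10⁻⁹ C·m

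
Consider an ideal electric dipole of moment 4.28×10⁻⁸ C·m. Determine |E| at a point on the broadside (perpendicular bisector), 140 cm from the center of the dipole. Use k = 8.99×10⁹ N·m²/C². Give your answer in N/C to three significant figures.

E ≈ 140 N/C

On the perpendicular bisector E = kp/r³ (half the axial value at the same distance).
E = (8.99×10⁹)(4.28×10⁻⁸) / (1.40)³ = 140.2 N/C.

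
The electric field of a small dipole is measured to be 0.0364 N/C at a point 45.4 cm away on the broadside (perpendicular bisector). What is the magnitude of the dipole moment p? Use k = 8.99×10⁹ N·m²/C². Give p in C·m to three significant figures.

In the equatorial plane E = kp/r³, so p = Er³/(k).
p = (0.0364)·(0.454)³ / (8.99×10⁹) = 3.789×10⁻¹³ C·m.

p ≈ 3.79×10⁻¹³ C·m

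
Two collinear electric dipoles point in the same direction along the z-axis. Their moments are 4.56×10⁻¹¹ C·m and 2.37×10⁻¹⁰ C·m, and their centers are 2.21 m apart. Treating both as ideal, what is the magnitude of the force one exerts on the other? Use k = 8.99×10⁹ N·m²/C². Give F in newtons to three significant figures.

On-axis field of dipole 1 at distance r: E = 2kp₁/r³. Force on dipole 2 is F = p₂·dE/dr (gradient along axis).
dE/dr = −6kp₁/r⁴, so |F| = 6kp₁p₂/r⁴ (attractive for aligned moments).
F = 6(8.99×10⁹)(4.56×10⁻¹¹)(2.37×10⁻¹⁰)/(2.21)⁴ = 2.444×10⁻¹¹ N.

F ≈ 2.44×10⁻¹¹ N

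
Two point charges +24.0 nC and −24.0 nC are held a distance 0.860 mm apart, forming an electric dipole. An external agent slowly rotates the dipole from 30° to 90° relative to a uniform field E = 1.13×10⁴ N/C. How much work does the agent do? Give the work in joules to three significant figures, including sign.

W ≈ 2.02×10⁻⁷ J

Dipole moment p = qd = (2.40×10⁻⁸ C)(8.60×10⁻⁴ m) = 2.064×10⁻¹¹ C·m.
W_ext = ΔU = U(θ₂) − U(θ₁) = −pE cosθ₂ − (−pE cosθ₁) = pE(cosθ₁ − cosθ₂).
W = (2.064×10⁻¹¹)(1.13×10⁴)·(cos30° − cos90°) = (2.332×10⁻⁷)·(+0.8660) = 2.020×10⁻⁷ J.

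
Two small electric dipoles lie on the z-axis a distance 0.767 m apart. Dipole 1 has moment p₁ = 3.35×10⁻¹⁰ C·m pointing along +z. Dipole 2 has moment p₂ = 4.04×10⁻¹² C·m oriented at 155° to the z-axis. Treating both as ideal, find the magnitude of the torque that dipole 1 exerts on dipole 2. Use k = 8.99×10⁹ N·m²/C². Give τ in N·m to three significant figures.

τ ≈ 2.28×10⁻¹¹ N·m

The second dipole sits on the axis of the first, so the field there is axial: E₁ = 2kp₁/r³ along +z.
E₁ = 2(8.99×10⁹)(3.35×10⁻¹⁰)/(0.767)³ = 13.35 N/C.
Torque on the second dipole: τ = p₂ E₁ sinθ.
τ = (4.04×10⁻¹²)(13.35)·sin155° = 2.279×10⁻¹¹ N·m.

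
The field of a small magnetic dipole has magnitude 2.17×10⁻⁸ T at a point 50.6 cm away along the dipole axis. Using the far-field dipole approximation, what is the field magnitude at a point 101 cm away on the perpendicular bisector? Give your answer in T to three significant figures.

Dipole fields scale as 1/r³ in the far field.
The axial field is twice the equatorial field at the same r, so the geometry factor is 1/2.
B₂ = B₁ · (1/2) · (r₁/r₂)³ = 2.17×10⁻⁸ · 0.5 · (50.6/101)³.
(r₁/r₂)³ = (0.501)³ = 0.1257.
B₂ ≈ 1.364×10⁻⁹ T.

B ≈ 1.36×10⁻⁹ T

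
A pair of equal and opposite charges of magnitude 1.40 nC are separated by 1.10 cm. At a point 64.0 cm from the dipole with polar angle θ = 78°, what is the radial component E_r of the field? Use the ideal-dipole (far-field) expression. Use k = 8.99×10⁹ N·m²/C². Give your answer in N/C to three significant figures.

Dipole moment p = qd = (1.40×10⁻⁹ C)(0.0110 m) = 1.54×10⁻¹¹ C·m.
For a dipole, E_r = (2kp cosθ)/r³.
kp/r³ = (8.99×10⁹)(1.54×10⁻¹¹)/(0.640)³ = 0.5281 N/C.
E_r = 2·0.5281·cos78° = 0.2196 N/C.

E_r ≈ 0.220 N/C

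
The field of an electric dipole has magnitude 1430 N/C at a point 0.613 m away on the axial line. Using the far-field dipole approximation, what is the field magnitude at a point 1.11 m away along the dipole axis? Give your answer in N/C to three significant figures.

E ≈ 241 N/C

Dipole fields scale as 1/r³ in the far field; the geometry is the same at both points.
E₂ = E₁ · (r₁/r₂)³ = 1430 · (0.613/1.11)³.
(r₁/r₂)³ = (0.5523)³ = 0.1684.
E₂ ≈ 240.9 N/C.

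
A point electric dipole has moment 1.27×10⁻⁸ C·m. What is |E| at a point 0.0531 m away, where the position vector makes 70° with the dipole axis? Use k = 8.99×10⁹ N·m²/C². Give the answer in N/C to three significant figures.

At angle θ the dipole field magnitude is E = (kp/r³)·√(1 + 3cos²θ).
kp/r³ = (8.99×10⁹)(1.27×10⁻⁸) / (0.0531)³ = 7.626×10⁵ N/C.
√(1 + 3cos²70°) = √(1 + 3·0.1170) = √1.3509 ≈ 1.1623.
E ≈ 7.626×10⁵ × 1.162 = 8.863×10⁵ N/C.

E ≈ 8.86×10⁵ N/C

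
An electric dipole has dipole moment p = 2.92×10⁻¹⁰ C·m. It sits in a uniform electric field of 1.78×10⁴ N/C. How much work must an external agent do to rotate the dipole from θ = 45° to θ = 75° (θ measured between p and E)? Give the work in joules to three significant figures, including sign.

W_ext = ΔU = U(θ₂) − U(θ₁) = −pE cosθ₂ − (−pE cosθ₁) = pE(cosθ₁ − cosθ₂).
W = (2.92×10⁻¹⁰)(1.78×10⁴)·(cos45° − cos75°) = (5.198×10⁻⁶)·(+0.4483) = 2.330×10⁻⁶ J.

W ≈ 2.33×10⁻⁶ J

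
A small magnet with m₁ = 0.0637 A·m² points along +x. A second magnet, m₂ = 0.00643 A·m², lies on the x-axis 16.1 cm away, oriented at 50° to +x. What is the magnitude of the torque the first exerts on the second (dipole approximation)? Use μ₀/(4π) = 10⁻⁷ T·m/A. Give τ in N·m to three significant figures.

τ ≈ 1.50×10⁻⁸ N·m

Dipole B is on the axis of dipole A, so B₁ there is axial: B₁ = (μ₀/4π)·2m₁/r³ along +x.
B₁ = 2(10⁻⁷)(0.0637)/(0.161)³ = 3.053×10⁻⁶ T.
τ = m₂ B₁ sinθ.
τ = (0.00643)(3.053×10⁻⁶)·sin50° = 1.504×10⁻⁸ N·m.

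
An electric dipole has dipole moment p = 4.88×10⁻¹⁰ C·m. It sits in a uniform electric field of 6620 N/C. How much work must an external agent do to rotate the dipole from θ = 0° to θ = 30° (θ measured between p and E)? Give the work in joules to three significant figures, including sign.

W ≈ 4.33×10⁻⁷ J

W_ext = ΔU = U(θ₂) − U(θ₁) = −pE cosθ₂ − (−pE cosθ₁) = pE(cosθ₁ − cosθ₂).
W = (4.88×10⁻¹⁰)(6620)·(cos0° − cos30°) = (3.231×10⁻⁶)·(+0.1340) = 4.328×10⁻⁷ J.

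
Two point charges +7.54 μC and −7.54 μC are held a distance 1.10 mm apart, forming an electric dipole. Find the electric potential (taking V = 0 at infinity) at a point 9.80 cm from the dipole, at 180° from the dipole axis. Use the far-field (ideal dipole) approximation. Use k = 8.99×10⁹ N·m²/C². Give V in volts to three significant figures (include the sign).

V ≈ -7760 V

Dipole moment p = qd = (7.54×10⁻⁶ C)(0.00110 m) = 8.294×10⁻⁹ C·m.
The dipole potential is V = kp cosθ / r².
V = (8.99×10⁹)(8.294×10⁻⁹)·cos180° / (0.0980)² = -7764 V.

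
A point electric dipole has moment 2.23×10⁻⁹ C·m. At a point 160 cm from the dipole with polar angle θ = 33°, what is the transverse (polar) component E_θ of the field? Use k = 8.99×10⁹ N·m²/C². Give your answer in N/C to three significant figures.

E_θ ≈ 2.67 N/C

For a dipole, E_θ = (kp sinθ)/r³.
kp/r³ = (8.99×10⁹)(2.23×10⁻⁹)/(1.60)³ = 4.894 N/C.
E_θ = 4.894·sin33° = 2.666 N/C.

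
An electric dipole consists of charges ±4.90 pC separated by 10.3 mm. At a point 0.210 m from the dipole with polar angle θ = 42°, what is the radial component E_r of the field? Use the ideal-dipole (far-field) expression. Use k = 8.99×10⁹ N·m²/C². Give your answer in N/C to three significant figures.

Dipole moment p = qd = (4.90×10⁻¹² C)(0.0103 m) = 5.047×10⁻¹⁴ C·m.
For a dipole, E_r = (2kp cosθ)/r³.
kp/r³ = (8.99×10⁹)(5.047×10⁻¹⁴)/(0.210)³ = 0.04899 N/C.
E_r = 2·0.04899·cos42° = 0.07282 N/C.

E_r ≈ 0.0728 N/C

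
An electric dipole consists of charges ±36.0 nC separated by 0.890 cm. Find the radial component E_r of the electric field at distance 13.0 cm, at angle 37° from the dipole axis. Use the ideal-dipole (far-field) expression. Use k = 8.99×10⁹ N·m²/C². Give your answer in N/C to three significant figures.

E_r ≈ 2090 N/C

Dipole moment p = qd = (3.60×10⁻⁸ C)(0.00890 m) = 3.204×10⁻¹⁰ C·m.
For a dipole, E_r = (2kp cosθ)/r³.
kp/r³ = (8.99×10⁹)(3.204×10⁻¹⁰)/(0.130)³ = 1311 N/C.
E_r = 2·1311·cos37° = 2094 N/C.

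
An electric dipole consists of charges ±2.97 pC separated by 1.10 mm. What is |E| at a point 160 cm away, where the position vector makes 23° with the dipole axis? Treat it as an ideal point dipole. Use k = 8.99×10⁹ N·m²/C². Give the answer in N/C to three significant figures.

E ≈ 1.35×10⁻⁵ N/C

Dipole moment p = qd = (2.97×10⁻¹² C)(0.00110 m) = 3.267×10⁻¹⁵ C·m.
At angle θ the dipole field magnitude is E = (kp/r³)·√(1 + 3cos²θ).
kp/r³ = (8.99×10⁹)(3.267×10⁻¹⁵) / (1.60)³ = 7.170×10⁻⁶ N/C.
√(1 + 3cos²23°) = √(1 + 3·0.8473) = √3.5420 ≈ 1.8820.
E ≈ 7.170×10⁻⁶ × 1.882 = 1.349×10⁻⁵ N/C.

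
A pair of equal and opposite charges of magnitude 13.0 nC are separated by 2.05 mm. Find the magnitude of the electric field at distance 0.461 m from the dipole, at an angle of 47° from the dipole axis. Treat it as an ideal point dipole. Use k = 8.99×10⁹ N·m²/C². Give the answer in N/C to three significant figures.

E ≈ 3.78 N/C

Dipole moment p = qd = (1.30×10⁻⁸ C)(0.00205 m) = 2.665×10⁻¹¹ C·m.
At angle θ the dipole field magnitude is E = (kp/r³)·√(1 + 3cos²θ).
kp/r³ = (8.99×10⁹)(2.665×10⁻¹¹) / (0.461)³ = 2.445 N/C.
√(1 + 3cos²47°) = √(1 + 3·0.4651) = √2.3954 ≈ 1.5477.
E ≈ 2.445 × 1.548 = 3.785 N/C.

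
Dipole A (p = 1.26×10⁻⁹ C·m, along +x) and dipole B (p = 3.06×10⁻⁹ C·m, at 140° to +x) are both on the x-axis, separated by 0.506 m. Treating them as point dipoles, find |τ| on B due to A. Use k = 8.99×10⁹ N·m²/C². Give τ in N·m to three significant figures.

τ ≈ 3.44×10⁻⁷ N·m

The second dipole sits on the axis of the first, so the field there is axial: E₁ = 2kp₁/r³ along +x.
E₁ = 2(8.99×10⁹)(1.26×10⁻⁹)/(0.506)³ = 174.9 N/C.
Torque on the second dipole: τ = p₂ E₁ sinθ.
τ = (3.06×10⁻⁹)(174.9)·sin140° = 3.440×10⁻⁷ N·m.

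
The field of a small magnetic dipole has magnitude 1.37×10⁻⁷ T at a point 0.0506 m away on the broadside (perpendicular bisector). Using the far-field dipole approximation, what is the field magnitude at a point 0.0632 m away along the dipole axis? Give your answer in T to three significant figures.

Dipole fields scale as 1/r³ in the far field.
The axial field is twice the equatorial field at the same r, so the geometry factor is 2/1.
B₂ = B₁ · (2/1) · (r₁/r₂)³ = 1.37×10⁻⁷ · 2 · (0.0506/0.0632)³.
(r₁/r₂)³ = (0.8006)³ = 0.5132.
B₂ ≈ 1.406×10⁻⁷ T.

B ≈ 1.41×10⁻⁷ T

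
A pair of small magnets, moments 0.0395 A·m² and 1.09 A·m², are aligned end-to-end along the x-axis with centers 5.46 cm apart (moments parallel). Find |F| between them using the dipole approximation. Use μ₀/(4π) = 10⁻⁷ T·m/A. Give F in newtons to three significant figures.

F ≈ 0.00291 N

On-axis B of dipole 1: B = (μ₀/4π)·2m₁/r³. Force on dipole 2: F = m₂·dB/dr.
dB/dr = −(μ₀/4π)·6m₁/r⁴, so |F| = (μ₀/4π)·6m₁m₂/r⁴.
F = 6(10⁻⁷)(0.0395)(1.09)/(0.0546)⁴ = 0.002907 N.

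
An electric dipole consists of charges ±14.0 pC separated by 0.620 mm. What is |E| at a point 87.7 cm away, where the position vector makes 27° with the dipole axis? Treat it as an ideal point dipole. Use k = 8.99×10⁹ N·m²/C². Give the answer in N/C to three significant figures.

Dipole moment p = qd = (1.40×10⁻¹¹ C)(6.20×10⁻⁴ m) = 8.68×10⁻¹⁵ C·m.
At angle θ the dipole field magnitude is E = (kp/r³)·√(1 + 3cos²θ).
kp/r³ = (8.99×10⁹)(8.68×10⁻¹⁵) / (0.877)³ = 1.157×10⁻⁴ N/C.
√(1 + 3cos²27°) = √(1 + 3·0.7939) = √3.3817 ≈ 1.8389.
E ≈ 1.157×10⁻⁴ × 1.839 = 2.127×10⁻⁴ N/C.

E ≈ 2.13×10⁻⁴ N/C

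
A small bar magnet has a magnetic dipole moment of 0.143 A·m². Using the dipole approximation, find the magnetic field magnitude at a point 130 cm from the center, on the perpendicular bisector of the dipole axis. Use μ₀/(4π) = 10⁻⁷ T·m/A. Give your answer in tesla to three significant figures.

In the equatorial plane B = (μ₀/4π)·m/r³ (half the axial value).
B = (10⁻⁷)·(0.143) / (1.30)³ = 6.509×10⁻⁹ T.

B ≈ 6.51×10⁻⁹ T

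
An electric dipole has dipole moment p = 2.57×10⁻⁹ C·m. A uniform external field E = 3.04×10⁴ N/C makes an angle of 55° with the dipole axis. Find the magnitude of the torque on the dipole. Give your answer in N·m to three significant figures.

Torque on an electric dipole: τ = pE sinθ.
τ = (2.57×10⁻⁹)(3.04×10⁴)·sin55° = 6.400×10⁻⁵ N·m.

τ ≈ 6.40×10⁻⁵ N·m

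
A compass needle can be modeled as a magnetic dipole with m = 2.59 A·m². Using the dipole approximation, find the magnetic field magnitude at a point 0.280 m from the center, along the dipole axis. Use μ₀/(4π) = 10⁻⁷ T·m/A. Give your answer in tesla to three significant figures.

On axis B = (μ₀/4π)·2m/r³.
B = 2·(10⁻⁷)·(2.59) / (0.280)³ = 2.360×10⁻⁵ T.

B ≈ 2.36×10⁻⁵ T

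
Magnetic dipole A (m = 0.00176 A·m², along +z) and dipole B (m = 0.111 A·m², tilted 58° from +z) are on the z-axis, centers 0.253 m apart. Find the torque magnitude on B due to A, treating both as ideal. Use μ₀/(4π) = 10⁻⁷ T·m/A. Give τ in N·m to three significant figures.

τ ≈ 2.05×10⁻⁹ N·m

Dipole B is on the axis of dipole A, so B₁ there is axial: B₁ = (μ₀/4π)·2m₁/r³ along +z.
B₁ = 2(10⁻⁷)(0.00176)/(0.253)³ = 2.174×10⁻⁸ T.
τ = m₂ B₁ sinθ.
τ = (0.111)(2.174×10⁻⁸)·sin58° = 2.046×10⁻⁹ N·m.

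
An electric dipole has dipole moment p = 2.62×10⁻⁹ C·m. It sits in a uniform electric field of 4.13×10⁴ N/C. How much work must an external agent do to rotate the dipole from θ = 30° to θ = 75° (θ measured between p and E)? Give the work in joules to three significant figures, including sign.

W_ext = ΔU = U(θ₂) − U(θ₁) = −pE cosθ₂ − (−pE cosθ₁) = pE(cosθ₁ − cosθ₂).
W = (2.62×10⁻⁹)(4.13×10⁴)·(cos30° − cos75°) = (1.082×10⁻⁴)·(+0.6072) = 6.570×10⁻⁵ J.

W ≈ 6.57×10⁻⁵ J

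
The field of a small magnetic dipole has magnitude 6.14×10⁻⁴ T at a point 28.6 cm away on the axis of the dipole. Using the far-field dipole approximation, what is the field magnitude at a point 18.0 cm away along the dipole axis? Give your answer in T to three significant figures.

Dipole fields scale as 1/r³ in the far field; the geometry is the same at both points.
B₂ = B₁ · (r₁/r₂)³ = 6.14×10⁻⁴ · (28.6/18.0)³.
(r₁/r₂)³ = (1.589)³ = 4.011.
B₂ ≈ 0.002463 T.

B ≈ 0.00246 T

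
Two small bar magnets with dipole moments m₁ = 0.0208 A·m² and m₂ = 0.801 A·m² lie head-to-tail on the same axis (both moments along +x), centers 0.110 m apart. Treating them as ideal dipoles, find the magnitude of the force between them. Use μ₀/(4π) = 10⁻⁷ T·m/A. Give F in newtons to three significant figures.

On-axis B of dipole 1: B = (μ₀/4π)·2m₁/r³. Force on dipole 2: F = m₂·dB/dr.
dB/dr = −(μ₀/4π)·6m₁/r⁴, so |F| = (μ₀/4π)·6m₁m₂/r⁴.
F = 6(10⁻⁷)(0.0208)(0.801)/(0.110)⁴ = 6.828×10⁻⁵ N.

F ≈ 6.83×10⁻⁵ N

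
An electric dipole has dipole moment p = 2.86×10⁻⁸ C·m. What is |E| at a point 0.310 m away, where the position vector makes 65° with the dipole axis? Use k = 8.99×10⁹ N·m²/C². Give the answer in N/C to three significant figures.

At angle θ the dipole field magnitude is E = (kp/r³)·√(1 + 3cos²θ).
kp/r³ = (8.99×10⁹)(2.86×10⁻⁸) / (0.310)³ = 8631 N/C.
√(1 + 3cos²65°) = √(1 + 3·0.1786) = √1.5358 ≈ 1.2393.
E ≈ 8631 × 1.239 = 1.070×10⁴ N/C.

E ≈ 1.07×10⁴ N/C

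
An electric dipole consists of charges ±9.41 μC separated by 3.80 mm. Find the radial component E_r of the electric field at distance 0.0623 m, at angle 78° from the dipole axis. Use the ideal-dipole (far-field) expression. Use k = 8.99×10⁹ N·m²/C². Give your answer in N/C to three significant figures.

E_r ≈ 5.53×10⁵ N/C

Dipole moment p = qd = (9.41×10⁻⁶ C)(0.00380 m) = 3.576×10⁻⁸ C·m.
For a dipole, E_r = (2kp cosθ)/r³.
kp/r³ = (8.99×10⁹)(3.576×10⁻⁸)/(0.0623)³ = 1.330×10⁶ N/C.
E_r = 2·1.330×10⁶·cos78° = 5.528×10⁵ N/C.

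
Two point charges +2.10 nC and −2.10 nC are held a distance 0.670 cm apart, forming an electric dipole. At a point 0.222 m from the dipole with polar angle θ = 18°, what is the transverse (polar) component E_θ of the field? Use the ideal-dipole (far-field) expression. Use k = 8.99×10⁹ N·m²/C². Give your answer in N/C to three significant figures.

E_θ ≈ 3.57 N/C

Dipole moment p = qd = (2.10×10⁻⁹ C)(0.00670 m) = 1.407×10⁻¹¹ C·m.
For a dipole, E_θ = (kp sinθ)/r³.
kp/r³ = (8.99×10⁹)(1.407×10⁻¹¹)/(0.222)³ = 11.56 N/C.
E_θ = 11.56·sin18° = 3.573 N/C.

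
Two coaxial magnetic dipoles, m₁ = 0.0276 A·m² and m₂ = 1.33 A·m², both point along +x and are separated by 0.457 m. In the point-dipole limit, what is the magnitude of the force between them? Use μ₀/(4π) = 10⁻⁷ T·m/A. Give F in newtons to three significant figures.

F ≈ 5.05×10⁻⁷ N

On-axis B of dipole 1: B = (μ₀/4π)·2m₁/r³. Force on dipole 2: F = m₂·dB/dr.
dB/dr = −(μ₀/4π)·6m₁/r⁴, so |F| = (μ₀/4π)·6m₁m₂/r⁴.
F = 6(10⁻⁷)(0.0276)(1.33)/(0.457)⁴ = 5.049×10⁻⁷ N.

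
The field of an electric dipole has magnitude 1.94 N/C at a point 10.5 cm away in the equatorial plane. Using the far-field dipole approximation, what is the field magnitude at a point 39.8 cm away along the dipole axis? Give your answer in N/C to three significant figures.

E ≈ 0.0712 N/C

Dipole fields scale as 1/r³ in the far field.
The axial field is twice the equatorial field at the same r, so the geometry factor is 2/1.
E₂ = E₁ · (2/1) · (r₁/r₂)³ = 1.94 · 2 · (10.5/39.8)³.
(r₁/r₂)³ = (0.2638)³ = 0.01836.
E₂ ≈ 0.07124 N/C.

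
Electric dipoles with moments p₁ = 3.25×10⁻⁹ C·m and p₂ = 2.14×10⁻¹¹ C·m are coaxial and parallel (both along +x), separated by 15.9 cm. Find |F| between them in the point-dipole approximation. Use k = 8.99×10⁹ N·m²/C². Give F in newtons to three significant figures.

F ≈ 5.87×10⁻⁶ N

On-axis field of dipole 1 at distance r: E = 2kp₁/r³. Force on dipole 2 is F = p₂·dE/dr (gradient along axis).
dE/dr = −6kp₁/r⁴, so |F| = 6kp₁p₂/r⁴ (attractive for aligned moments).
F = 6(8.99×10⁹)(3.25×10⁻⁹)(2.14×10⁻¹¹)/(0.159)⁴ = 5.870×10⁻⁶ N.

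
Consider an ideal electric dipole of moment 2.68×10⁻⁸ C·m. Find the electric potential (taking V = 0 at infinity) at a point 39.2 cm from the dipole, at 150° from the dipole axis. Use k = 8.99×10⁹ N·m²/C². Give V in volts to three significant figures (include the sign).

V ≈ -1360 V

The dipole potential is V = kp cosθ / r².
V = (8.99×10⁹)(2.68×10⁻⁸)·cos150° / (0.392)² = -1358 V.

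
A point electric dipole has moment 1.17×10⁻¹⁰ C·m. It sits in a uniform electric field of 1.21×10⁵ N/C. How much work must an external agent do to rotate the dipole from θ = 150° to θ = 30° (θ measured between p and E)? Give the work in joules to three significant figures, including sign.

W ≈ -2.45×10⁻⁵ J

W_ext = ΔU = U(θ₂) − U(θ₁) = −pE cosθ₂ − (−pE cosθ₁) = pE(cosθ₁ − cosθ₂).
W = (1.17×10⁻¹⁰)(1.21×10⁵)·(cos150° − cos30°) = (1.416×10⁻⁵)·(-1.7321) = -2.452×10⁻⁵ J.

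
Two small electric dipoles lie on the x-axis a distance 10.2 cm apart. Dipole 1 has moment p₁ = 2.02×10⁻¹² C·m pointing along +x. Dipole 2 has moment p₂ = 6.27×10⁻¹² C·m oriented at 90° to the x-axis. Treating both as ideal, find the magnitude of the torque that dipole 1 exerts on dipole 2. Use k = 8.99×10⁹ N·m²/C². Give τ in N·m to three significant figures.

The second dipole sits on the axis of the first, so the field there is axial: E₁ = 2kp₁/r³ along +x.
E₁ = 2(8.99×10⁹)(2.02×10⁻¹²)/(0.102)³ = 34.22 N/C.
Torque on the second dipole: τ = p₂ E₁ sinθ.
τ = (6.27×10⁻¹²)(34.22)·sin90° = 2.146×10⁻¹⁰ N·m.

τ ≈ 2.15×10⁻¹⁰ N·m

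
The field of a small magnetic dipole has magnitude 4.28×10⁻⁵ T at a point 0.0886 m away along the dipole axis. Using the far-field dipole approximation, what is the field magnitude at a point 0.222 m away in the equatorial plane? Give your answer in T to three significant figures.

Dipole fields scale as 1/r³ in the far field.
The axial field is twice the equatorial field at the same r, so the geometry factor is 1/2.
B₂ = B₁ · (1/2) · (r₁/r₂)³ = 4.28×10⁻⁵ · 0.5 · (0.0886/0.222)³.
(r₁/r₂)³ = (0.3991)³ = 0.06357.
B₂ ≈ 1.360×10⁻⁶ T.

B ≈ 1.36×10⁻⁶ T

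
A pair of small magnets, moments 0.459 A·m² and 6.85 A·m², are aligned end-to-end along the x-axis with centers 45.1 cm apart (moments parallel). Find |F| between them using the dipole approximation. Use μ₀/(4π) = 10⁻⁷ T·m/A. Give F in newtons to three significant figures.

F ≈ 4.56×10⁻⁵ N

On-axis B of dipole 1: B = (μ₀/4π)·2m₁/r³. Force on dipole 2: F = m₂·dB/dr.
dB/dr = −(μ₀/4π)·6m₁/r⁴, so |F| = (μ₀/4π)·6m₁m₂/r⁴.
F = 6(10⁻⁷)(0.459)(6.85)/(0.451)⁴ = 4.560×10⁻⁵ N.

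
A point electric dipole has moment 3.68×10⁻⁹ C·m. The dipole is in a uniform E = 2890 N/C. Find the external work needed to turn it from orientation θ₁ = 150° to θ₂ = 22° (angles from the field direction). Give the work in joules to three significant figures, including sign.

W_ext = ΔU = U(θ₂) − U(θ₁) = −pE cosθ₂ − (−pE cosθ₁) = pE(cosθ₁ − cosθ₂).
W = (3.68×10⁻⁹)(2890)·(cos150° − cos22°) = (1.064×10⁻⁵)·(-1.7932) = -1.907×10⁻⁵ J.

W ≈ -1.91×10⁻⁵ J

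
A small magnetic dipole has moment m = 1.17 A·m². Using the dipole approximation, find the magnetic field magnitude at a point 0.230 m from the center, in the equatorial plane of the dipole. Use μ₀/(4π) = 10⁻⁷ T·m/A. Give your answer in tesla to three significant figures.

In the equatorial plane B = (μ₀/4π)·m/r³ (half the axial value).
B = (10⁻⁷)·(1.17) / (0.230)³ = 9.616×10⁻⁶ T.

B ≈ 9.62×10⁻⁶ T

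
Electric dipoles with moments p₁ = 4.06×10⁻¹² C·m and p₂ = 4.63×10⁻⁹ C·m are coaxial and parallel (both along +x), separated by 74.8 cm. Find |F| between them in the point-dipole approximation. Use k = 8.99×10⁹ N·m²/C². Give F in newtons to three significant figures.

F ≈ 3.24×10⁻⁹ N

On-axis field of dipole 1 at distance r: E = 2kp₁/r³. Force on dipole 2 is F = p₂·dE/dr (gradient along axis).
dE/dr = −6kp₁/r⁴, so |F| = 6kp₁p₂/r⁴ (attractive for aligned moments).
F = 6(8.99×10⁹)(4.06×10⁻¹²)(4.63×10⁻⁹)/(0.748)⁴ = 3.239×10⁻⁹ N.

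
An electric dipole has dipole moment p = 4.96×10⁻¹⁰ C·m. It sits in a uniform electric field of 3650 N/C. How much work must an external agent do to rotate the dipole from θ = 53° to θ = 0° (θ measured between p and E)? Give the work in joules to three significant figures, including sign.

W ≈ -7.21×10⁻⁷ J

W_ext = ΔU = U(θ₂) − U(θ₁) = −pE cosθ₂ − (−pE cosθ₁) = pE(cosθ₁ − cosθ₂).
W = (4.96×10⁻¹⁰)(3650)·(cos53° − cos0°) = (1.810×10⁻⁶)·(-0.3982) = -7.209×10⁻⁷ J.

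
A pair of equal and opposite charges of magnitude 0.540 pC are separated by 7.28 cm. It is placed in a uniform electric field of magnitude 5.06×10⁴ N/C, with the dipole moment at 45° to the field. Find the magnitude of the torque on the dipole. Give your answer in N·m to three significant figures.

τ ≈ 1.41×10⁻⁹ N·m

Dipole moment p = qd = (5.40×10⁻¹³ C)(0.0728 m) = 3.931×10⁻¹⁴ C·m.
Torque on an electric dipole: τ = pE sinθ.
τ = (3.931×10⁻¹⁴)(5.06×10⁴)·sin45° = 1.406×10⁻⁹ N·m.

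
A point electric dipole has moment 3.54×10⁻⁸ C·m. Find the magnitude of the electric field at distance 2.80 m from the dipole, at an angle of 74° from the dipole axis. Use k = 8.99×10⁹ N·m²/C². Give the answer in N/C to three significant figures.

At angle θ the dipole field magnitude is E = (kp/r³)·√(1 + 3cos²θ).
kp/r³ = (8.99×10⁹)(3.54×10⁻⁸) / (2.80)³ = 14.50 N/C.
√(1 + 3cos²74°) = √(1 + 3·0.0760) = √1.2279 ≈ 1.1081.
E ≈ 14.50 × 1.108 = 16.06 N/C.

E ≈ 16.1 N/C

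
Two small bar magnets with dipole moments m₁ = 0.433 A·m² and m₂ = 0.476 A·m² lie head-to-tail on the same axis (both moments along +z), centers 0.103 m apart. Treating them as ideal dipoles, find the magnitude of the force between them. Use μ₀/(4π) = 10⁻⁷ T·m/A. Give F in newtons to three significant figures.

On-axis B of dipole 1: B = (μ₀/4π)·2m₁/r³. Force on dipole 2: F = m₂·dB/dr.
dB/dr = −(μ₀/4π)·6m₁/r⁴, so |F| = (μ₀/4π)·6m₁m₂/r⁴.
F = 6(10⁻⁷)(0.433)(0.476)/(0.103)⁴ = 0.001099 N.

F ≈ 0.00110 N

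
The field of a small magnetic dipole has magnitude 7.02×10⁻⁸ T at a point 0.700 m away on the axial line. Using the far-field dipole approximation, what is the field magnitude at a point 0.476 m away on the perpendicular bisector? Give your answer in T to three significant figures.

Dipole fields scale as 1/r³ in the far field.
The axial field is twice the equatorial field at the same r, so the geometry factor is 1/2.
B₂ = B₁ · (1/2) · (r₁/r₂)³ = 7.02×10⁻⁸ · 0.5 · (0.700/0.476)³.
(r₁/r₂)³ = (1.471)³ = 3.18.
B₂ ≈ 1.116×10⁻⁷ T.

B ≈ 1.12×10⁻⁷ T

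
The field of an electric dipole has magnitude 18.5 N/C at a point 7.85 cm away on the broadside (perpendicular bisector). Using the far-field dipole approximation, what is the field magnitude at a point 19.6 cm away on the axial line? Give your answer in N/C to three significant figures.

Dipole fields scale as 1/r³ in the far field.
The axial field is twice the equatorial field at the same r, so the geometry factor is 2/1.
E₂ = E₁ · (2/1) · (r₁/r₂)³ = 18.5 · 2 · (7.85/19.6)³.
(r₁/r₂)³ = (0.4005)³ = 0.06425.
E₂ ≈ 2.377 N/C.

E ≈ 2.38 N/C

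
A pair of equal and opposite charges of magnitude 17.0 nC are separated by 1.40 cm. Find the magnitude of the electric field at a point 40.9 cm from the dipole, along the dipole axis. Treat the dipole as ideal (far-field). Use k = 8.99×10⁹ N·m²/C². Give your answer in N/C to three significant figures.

Dipole moment p = qd = (1.70×10⁻⁸ C)(0.0140 m) = 2.38×10⁻¹⁰ C·m.
On the dipole axis E = 2kp/r³.
E = 2·(8.99×10⁹)(2.38×10⁻¹⁰) / (0.409)³ = 62.55 N/C.

E ≈ 62.5 N/C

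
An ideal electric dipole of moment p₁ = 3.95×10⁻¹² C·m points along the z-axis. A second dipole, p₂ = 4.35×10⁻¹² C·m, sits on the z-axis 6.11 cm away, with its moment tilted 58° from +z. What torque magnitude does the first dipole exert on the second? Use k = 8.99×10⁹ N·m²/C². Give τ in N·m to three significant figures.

τ ≈ 1.15×10⁻⁹ N·m

The second dipole sits on the axis of the first, so the field there is axial: E₁ = 2kp₁/r³ along +z.
E₁ = 2(8.99×10⁹)(3.95×10⁻¹²)/(0.0611)³ = 311.4 N/C.
Torque on the second dipole: τ = p₂ E₁ sinθ.
τ = (4.35×10⁻¹²)(311.4)·sin58° = 1.149×10⁻⁹ N·m.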